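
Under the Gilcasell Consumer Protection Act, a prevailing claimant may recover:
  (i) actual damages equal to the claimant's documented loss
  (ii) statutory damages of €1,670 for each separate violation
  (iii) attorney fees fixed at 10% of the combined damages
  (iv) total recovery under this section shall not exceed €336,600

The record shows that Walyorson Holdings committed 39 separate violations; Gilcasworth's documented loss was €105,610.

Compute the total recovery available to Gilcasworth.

€187,814

Statutory damages: 39 × €1,670 = €65,130
Combined damages: €105,610 + €65,130 = €170,740
Attorney fees: 10% of €170,740 = €17,074
Total before cap: €170,740 + €17,074 = €187,814
Cap at €336,600: €187,814 is within the cap, no reduction.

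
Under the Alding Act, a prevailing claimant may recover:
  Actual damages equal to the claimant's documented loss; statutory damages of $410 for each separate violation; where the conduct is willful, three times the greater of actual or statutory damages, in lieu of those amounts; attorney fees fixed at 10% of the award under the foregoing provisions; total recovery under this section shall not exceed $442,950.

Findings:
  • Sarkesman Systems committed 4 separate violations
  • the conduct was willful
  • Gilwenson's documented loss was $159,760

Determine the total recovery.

Statutory damages: 4 × $410 = $1,640
Greater of actual damages ($159,760) or statutory damages ($1,640): $159,760
Trebled: 3 × $159,760 = $479,280
Attorney fees: 10% of $479,280 = $47,928
Total before cap: $479,280 + $47,928 = $527,208
Cap at $442,950: $527,208 exceeds the cap → $442,950

Total recovery: $442,950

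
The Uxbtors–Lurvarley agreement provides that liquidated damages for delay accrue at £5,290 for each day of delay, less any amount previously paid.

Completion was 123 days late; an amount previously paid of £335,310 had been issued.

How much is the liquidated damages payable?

£315,360

Per-day damages: 123 × £5,290 = £650,670
Less amount previously paid: £650,670 − £335,310 = £315,360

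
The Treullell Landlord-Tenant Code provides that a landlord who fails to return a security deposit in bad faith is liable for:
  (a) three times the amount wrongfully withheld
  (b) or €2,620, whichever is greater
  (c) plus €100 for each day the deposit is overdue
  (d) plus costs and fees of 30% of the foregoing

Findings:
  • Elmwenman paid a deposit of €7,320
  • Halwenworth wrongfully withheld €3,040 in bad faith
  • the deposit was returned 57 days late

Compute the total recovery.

Trebled: 3 × €3,040 = €9,120
Minimum €2,620: €9,120 meets the minimum, no increase.
Late-return penalty: 57 × €100 = €5,700
Damages plus late penalty: €9,120 + €5,700 = €14,820
Costs and fees: 30% of €14,820 = €4,446
Total recovery: €14,820 + €4,446 = €19,266

€19,266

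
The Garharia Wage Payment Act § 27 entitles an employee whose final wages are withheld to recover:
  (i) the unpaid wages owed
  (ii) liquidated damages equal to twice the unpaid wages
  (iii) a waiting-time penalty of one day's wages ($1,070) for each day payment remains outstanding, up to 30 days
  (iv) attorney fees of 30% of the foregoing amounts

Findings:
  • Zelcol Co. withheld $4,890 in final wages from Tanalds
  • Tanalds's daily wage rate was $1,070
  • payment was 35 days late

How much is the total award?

Total award: $60,801

Doubled: 2 × $4,890 = $9,780
Penalty days: min(35, 30) = 30
Waiting-time penalty: 30 × $1,070 = $32,100
Subtotal: $4,890 + $9,780 + $32,100 = $46,770
Attorney fees: 30% of $46,770 = $14,031
Total award: $46,770 + $14,031 = $60,801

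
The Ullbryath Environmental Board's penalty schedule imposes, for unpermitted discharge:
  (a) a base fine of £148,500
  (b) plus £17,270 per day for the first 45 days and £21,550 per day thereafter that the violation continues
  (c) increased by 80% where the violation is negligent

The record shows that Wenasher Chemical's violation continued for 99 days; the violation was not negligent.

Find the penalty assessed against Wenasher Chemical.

First 45 days: 45 × £17,270 = £777,150
Remaining days: (99 − 45) × £21,550 = £1,163,700
Per-day component: £777,150 + £1,163,700 = £1,940,850
Base plus per-day: £148,500 + £1,940,850 = £2,089,350
The violation was not negligent: no 80% increase.

£2,089,350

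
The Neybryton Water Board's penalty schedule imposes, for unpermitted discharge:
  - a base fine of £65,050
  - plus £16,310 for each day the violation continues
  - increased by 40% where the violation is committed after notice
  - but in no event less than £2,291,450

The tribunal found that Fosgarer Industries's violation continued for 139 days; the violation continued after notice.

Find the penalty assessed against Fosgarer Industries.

£3,264,996

Per-day component: 139 × £16,310 = £2,267,090
Base plus per-day: £65,050 + £2,267,090 = £2,332,140
Enhancement: 40% of £2,332,140 = £932,856
Enhanced fine: £2,332,140 + £932,856 = £3,264,996
Minimum £2,291,450: £3,264,996 meets the minimum, no increase.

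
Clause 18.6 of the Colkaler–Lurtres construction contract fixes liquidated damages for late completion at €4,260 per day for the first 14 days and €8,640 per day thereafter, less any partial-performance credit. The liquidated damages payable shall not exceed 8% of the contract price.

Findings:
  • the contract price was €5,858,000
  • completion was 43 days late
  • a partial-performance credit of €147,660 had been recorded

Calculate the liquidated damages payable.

First 14 days: 14 × €4,260 = €59,640
Remaining days: (43 − 14) × €8,640 = €250,560
Accrued per-day damages: €59,640 + €250,560 = €310,200
Less partial-performance credit: €310,200 − €147,660 = €162,540
Cap: 8% of €5,858,000 = €468,640
Cap at €468,640: €162,540 is within the cap, no reduction.

€162,540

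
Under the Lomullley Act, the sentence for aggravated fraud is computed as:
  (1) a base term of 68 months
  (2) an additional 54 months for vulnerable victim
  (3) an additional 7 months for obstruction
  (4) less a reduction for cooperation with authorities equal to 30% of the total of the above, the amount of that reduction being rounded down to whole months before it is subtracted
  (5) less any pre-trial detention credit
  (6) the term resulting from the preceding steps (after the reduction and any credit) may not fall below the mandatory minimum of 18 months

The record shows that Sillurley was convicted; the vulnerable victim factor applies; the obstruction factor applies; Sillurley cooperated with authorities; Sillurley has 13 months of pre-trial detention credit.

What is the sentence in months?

Vulnerable victim enhancement: +54 months
Obstruction enhancement: +7 months
Adjusted term: 68 months + 54 months + 7 months = 129 months
Cooperation with authorities reduction: 30% of 129 months = 38 months (rounded down)
After reduction: 129 − 38 = 91 months
Less pre-trial detention credit: 91 months − 13 months = 78 months
Minimum 18 months: 78 months meets the minimum, no increase.

78 months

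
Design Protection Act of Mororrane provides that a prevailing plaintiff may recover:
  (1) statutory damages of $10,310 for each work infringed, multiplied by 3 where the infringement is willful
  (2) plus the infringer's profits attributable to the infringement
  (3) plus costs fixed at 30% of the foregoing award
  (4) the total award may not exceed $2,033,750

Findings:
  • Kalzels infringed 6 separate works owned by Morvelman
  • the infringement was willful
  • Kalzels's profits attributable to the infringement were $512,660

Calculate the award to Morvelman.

$907,712

Statutory damages: 6 × $10,310 = $61,860
Trebled: 3 × $61,860 = $185,580
Combined award: $185,580 + $512,660 = $698,240
Costs: 30% of $698,240 = $209,472
Award plus costs: $698,240 + $209,472 = $907,712
Cap at $2,033,750: $907,712 is within the cap, no reduction.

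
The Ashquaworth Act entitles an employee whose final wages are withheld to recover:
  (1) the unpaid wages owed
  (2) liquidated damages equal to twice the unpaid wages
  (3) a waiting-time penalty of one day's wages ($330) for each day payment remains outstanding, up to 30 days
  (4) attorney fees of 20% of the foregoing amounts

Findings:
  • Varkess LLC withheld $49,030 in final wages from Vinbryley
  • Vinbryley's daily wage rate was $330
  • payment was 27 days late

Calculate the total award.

$187,200

Doubled: 2 × $49,030 = $98,060
Penalty days: min(27, 30) = 27
Waiting-time penalty: 27 × $330 = $8,910
Subtotal: $49,030 + $98,060 + $8,910 = $156,000
Attorney fees: 20% of $156,000 = $31,200
Total award: $156,000 + $31,200 = $187,200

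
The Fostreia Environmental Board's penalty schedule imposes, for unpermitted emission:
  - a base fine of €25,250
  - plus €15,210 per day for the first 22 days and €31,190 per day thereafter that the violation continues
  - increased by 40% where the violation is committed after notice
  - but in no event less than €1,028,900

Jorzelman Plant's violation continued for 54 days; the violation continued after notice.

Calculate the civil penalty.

€1,901,130

First 22 days: 22 × €15,210 = €334,620
Remaining days: (54 − 22) × €31,190 = €998,080
Per-day component: €334,620 + €998,080 = €1,332,700
Base plus per-day: €25,250 + €1,332,700 = €1,357,950
Enhancement: 40% of €1,357,950 = €543,180
Enhanced fine: €1,357,950 + €543,180 = €1,901,130
Minimum €1,028,900: €1,901,130 meets the minimum, no increase.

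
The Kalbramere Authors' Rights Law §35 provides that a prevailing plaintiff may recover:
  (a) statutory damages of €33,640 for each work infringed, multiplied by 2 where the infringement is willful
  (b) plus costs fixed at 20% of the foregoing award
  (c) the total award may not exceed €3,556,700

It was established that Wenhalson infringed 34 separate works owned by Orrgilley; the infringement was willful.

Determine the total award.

€2,745,024

Statutory damages: 34 × €33,640 = €1,143,760
Doubled: 2 × €1,143,760 = €2,287,520
Costs: 20% of €2,287,520 = €457,504
Award plus costs: €2,287,520 + €457,504 = €2,745,024
Cap at €3,556,700: €2,745,024 is within the cap, no reduction.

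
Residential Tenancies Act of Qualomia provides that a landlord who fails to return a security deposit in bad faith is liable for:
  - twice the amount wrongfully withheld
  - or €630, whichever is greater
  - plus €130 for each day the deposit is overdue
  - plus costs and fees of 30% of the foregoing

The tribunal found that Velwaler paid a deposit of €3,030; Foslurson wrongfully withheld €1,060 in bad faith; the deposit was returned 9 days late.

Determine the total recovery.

€4,277

Doubled: 2 × €1,060 = €2,120
Minimum €630: €2,120 meets the minimum, no increase.
Late-return penalty: 9 × €130 = €1,170
Damages plus late penalty: €2,120 + €1,170 = €3,290
Costs and fees: 30% of €3,290 = €987
Total recovery: €3,290 + €987 = €4,277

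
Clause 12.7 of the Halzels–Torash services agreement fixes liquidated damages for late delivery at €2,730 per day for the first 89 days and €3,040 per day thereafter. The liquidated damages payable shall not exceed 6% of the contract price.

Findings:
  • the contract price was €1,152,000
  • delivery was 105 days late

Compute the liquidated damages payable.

€69,120

First 89 days: 89 × €2,730 = €242,970
Remaining days: (105 − 89) × €3,040 = €48,640
Accrued per-day damages: €242,970 + €48,640 = €291,610
Cap: 6% of €1,152,000 = €69,120
Cap at €69,120: €291,610 exceeds the cap → €69,120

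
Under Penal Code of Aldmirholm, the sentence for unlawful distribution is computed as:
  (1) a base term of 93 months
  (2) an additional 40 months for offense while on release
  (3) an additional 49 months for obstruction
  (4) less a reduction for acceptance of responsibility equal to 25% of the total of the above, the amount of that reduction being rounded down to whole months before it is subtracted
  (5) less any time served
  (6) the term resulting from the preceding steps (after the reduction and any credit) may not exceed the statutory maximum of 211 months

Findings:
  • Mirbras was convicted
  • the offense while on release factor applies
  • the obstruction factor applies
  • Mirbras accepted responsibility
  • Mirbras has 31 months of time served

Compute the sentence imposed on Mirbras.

Offense while on release enhancement: +40 months
Obstruction enhancement: +49 months
Adjusted term: 93 months + 40 months + 49 months = 182 months
Acceptance of responsibility reduction: 25% of 182 months = 45 months (rounded down)
After reduction: 182 − 45 = 137 months
Less time served: 137 months − 31 months = 106 months
Cap at 211 months: 106 months is within the cap, no reduction.

106 months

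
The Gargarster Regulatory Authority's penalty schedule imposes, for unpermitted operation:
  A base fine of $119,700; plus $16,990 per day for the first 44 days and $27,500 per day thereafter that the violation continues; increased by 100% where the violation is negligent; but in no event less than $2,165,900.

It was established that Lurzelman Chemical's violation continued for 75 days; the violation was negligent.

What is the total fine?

$3,439,520

First 44 days: 44 × $16,990 = $747,560
Remaining days: (75 − 44) × $27,500 = $852,500
Per-day component: $747,560 + $852,500 = $1,600,060
Base plus per-day: $119,700 + $1,600,060 = $1,719,760
Enhancement: 100% of $1,719,760 = $1,719,760
Enhanced fine: $1,719,760 + $1,719,760 = $3,439,520
Minimum $2,165,900: $3,439,520 meets the minimum, no increase.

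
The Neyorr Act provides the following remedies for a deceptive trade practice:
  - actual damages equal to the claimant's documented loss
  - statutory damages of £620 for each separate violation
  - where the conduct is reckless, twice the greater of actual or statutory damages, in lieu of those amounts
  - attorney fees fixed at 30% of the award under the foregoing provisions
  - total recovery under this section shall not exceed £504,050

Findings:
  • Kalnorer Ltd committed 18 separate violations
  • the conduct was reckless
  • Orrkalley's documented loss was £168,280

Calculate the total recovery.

Statutory damages: 18 × £620 = £11,160
Greater of actual damages (£168,280) or statutory damages (£11,160): £168,280
Doubled: 2 × £168,280 = £336,560
Attorney fees: 30% of £336,560 = £100,968
Total before cap: £336,560 + £100,968 = £437,528
Cap at £504,050: £437,528 is within the cap, no reduction.

£437,528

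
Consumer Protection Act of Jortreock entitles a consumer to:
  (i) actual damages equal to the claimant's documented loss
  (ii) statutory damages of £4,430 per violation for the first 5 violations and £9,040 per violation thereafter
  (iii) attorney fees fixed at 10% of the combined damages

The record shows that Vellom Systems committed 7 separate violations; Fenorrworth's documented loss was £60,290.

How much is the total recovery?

£110,572

First 5 violations: 5 × £4,430 = £22,150
Remaining violations: (7 − 5) × £9,040 = £18,080
Statutory damages: £22,150 + £18,080 = £40,230
Combined damages: £60,290 + £40,230 = £100,520
Attorney fees: 10% of £100,520 = £10,052
Total recovery: £100,520 + £10,052 = £110,572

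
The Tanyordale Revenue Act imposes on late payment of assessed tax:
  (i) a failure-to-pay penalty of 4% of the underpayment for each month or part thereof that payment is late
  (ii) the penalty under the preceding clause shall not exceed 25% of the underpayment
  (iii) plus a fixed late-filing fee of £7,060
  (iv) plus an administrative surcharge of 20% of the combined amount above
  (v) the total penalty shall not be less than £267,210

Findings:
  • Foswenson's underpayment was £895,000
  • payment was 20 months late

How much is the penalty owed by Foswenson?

Accrued rate: 4% × 20 = 80%, capped at 25% → 25%
Failure-to-pay penalty: 25% of £895,000 = £223,750
Penalty before surcharge: £223,750 + £7,060 = £230,810
Administrative surcharge: 20% of £230,810 = £46,162
Total penalty: £230,810 + £46,162 = £276,972
Minimum £267,210: £276,972 meets the minimum, no increase.

£276,972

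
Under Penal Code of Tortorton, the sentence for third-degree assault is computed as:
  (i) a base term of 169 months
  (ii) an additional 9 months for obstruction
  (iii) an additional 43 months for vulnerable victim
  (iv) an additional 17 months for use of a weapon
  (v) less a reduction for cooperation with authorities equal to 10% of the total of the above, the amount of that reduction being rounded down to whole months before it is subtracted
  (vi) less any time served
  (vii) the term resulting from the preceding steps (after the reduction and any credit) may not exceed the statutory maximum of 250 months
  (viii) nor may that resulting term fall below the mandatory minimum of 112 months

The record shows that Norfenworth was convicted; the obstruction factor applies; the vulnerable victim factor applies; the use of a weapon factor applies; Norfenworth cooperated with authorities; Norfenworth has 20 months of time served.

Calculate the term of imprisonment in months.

Obstruction enhancement: +9 months
Vulnerable victim enhancement: +43 months
Use of a weapon enhancement: +17 months
Adjusted term: 169 months + 9 months + 43 months + 17 months = 238 months
Cooperation with authorities reduction: 10% of 238 months = 23 months (rounded down)
After reduction: 238 − 23 = 215 months
Less time served: 215 months − 20 months = 195 months
Cap at 250 months: 195 months is within the cap, no reduction.
Minimum 112 months: 195 months meets the minimum, no increase.

Sentence: 195 months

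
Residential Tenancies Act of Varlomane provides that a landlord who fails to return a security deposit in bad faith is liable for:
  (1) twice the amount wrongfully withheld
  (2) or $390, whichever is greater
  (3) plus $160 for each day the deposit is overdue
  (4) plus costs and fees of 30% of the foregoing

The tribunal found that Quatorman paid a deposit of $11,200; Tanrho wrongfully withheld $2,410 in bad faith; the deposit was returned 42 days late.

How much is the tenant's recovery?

$15,002

Doubled: 2 × $2,410 = $4,820
Minimum $390: $4,820 meets the minimum, no increase.
Late-return penalty: 42 × $160 = $6,720
Damages plus late penalty: $4,820 + $6,720 = $11,540
Costs and fees: 30% of $11,540 = $3,462
Total recovery: $11,540 + $3,462 = $15,002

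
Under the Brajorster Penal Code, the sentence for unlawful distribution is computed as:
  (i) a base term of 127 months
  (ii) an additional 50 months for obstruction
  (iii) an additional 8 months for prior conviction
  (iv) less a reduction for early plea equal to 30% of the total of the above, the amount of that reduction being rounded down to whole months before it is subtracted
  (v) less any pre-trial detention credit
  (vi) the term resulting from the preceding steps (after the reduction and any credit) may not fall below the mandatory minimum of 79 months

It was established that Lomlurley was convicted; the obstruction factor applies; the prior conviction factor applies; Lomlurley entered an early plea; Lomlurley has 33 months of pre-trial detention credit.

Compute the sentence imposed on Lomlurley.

97 months

Obstruction enhancement: +50 months
Prior conviction enhancement: +8 months
Adjusted term: 127 months + 50 months + 8 months = 185 months
Early plea reduction: 30% of 185 months = 55 months (rounded down)
After reduction: 185 − 55 = 130 months
Less pre-trial detention credit: 130 months − 33 months = 97 months
Minimum 79 months: 97 months meets the minimum, no increase.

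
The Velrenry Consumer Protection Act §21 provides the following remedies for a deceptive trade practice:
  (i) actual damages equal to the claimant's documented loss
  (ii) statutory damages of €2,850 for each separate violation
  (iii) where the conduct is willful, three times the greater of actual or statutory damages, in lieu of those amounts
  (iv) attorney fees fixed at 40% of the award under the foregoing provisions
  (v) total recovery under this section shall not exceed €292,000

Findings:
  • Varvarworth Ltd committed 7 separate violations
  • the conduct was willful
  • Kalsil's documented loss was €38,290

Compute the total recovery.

Statutory damages: 7 × €2,850 = €19,950
Greater of actual damages (€38,290) or statutory damages (€19,950): €38,290
Trebled: 3 × €38,290 = €114,870
Attorney fees: 40% of €114,870 = €45,948
Total before cap: €114,870 + €45,948 = €160,818
Cap at €292,000: €160,818 is within the cap, no reduction.

€160,818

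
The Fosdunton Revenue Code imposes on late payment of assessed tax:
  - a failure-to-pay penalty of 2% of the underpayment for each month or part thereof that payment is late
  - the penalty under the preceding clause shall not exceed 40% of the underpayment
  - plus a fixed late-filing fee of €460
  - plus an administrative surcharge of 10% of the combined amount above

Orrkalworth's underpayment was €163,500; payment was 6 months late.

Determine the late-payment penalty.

€22,088

Accrued rate: 2% × 6 = 12%, capped at 40% → 12%
Failure-to-pay penalty: 12% of €163,500 = €19,620
Penalty before surcharge: €19,620 + €460 = €20,080
Administrative surcharge: 10% of €20,080 = €2,008
Total penalty: €20,080 + €2,008 = €22,088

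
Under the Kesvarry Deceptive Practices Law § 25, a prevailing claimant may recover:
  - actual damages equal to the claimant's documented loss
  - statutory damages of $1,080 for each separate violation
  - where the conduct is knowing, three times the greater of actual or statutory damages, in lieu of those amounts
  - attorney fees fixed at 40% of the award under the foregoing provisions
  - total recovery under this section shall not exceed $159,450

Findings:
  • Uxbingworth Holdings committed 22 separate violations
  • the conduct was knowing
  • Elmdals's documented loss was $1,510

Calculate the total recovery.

$99,792

Statutory damages: 22 × $1,080 = $23,760
Greater of actual damages ($1,510) or statutory damages ($23,760): $23,760
Trebled: 3 × $23,760 = $71,280
Attorney fees: 40% of $71,280 = $28,512
Total before cap: $71,280 + $28,512 = $99,792
Cap at $159,450: $99,792 is within the cap, no reduction.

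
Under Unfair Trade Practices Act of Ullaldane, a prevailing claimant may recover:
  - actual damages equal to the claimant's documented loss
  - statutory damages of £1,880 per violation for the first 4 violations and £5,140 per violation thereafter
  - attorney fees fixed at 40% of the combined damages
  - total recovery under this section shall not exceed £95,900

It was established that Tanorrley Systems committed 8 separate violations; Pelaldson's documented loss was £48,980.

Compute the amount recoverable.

£95,900

First 4 violations: 4 × £1,880 = £7,520
Remaining violations: (8 − 4) × £5,140 = £20,560
Statutory damages: £7,520 + £20,560 = £28,080
Combined damages: £48,980 + £28,080 = £77,060
Attorney fees: 40% of £77,060 = £30,824
Total before cap: £77,060 + £30,824 = £107,884
Cap at £95,900: £107,884 exceeds the cap → £95,900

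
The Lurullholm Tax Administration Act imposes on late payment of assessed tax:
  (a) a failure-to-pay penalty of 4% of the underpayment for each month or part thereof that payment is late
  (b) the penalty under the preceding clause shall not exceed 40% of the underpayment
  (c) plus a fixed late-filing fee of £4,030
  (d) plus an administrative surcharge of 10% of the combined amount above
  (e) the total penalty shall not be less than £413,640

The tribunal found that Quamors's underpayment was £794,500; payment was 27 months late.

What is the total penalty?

Accrued rate: 4% × 27 = 108%, capped at 40% → 40%
Failure-to-pay penalty: 40% of £794,500 = £317,800
Penalty before surcharge: £317,800 + £4,030 = £321,830
Administrative surcharge: 10% of £321,830 = £32,183
Total penalty: £321,830 + £32,183 = £354,013
Minimum £413,640: £354,013 is below the minimum → £413,640

£413,640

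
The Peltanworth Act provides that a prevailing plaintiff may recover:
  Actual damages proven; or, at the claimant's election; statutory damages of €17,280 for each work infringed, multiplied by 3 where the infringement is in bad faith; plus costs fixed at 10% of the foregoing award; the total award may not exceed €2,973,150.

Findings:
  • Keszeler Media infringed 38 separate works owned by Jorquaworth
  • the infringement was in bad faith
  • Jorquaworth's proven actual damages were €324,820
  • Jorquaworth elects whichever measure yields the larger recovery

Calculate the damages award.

€2,166,912

Statutory damages: 38 × €17,280 = €656,640
Trebled: 3 × €656,640 = €1,969,920
Greater of actual damages (€324,820) or enhanced statutory damages (€1,969,920): €1,969,920
Costs: 10% of €1,969,920 = €196,992
Award plus costs: €1,969,920 + €196,992 = €2,166,912
Cap at €2,973,150: €2,166,912 is within the cap, no reduction.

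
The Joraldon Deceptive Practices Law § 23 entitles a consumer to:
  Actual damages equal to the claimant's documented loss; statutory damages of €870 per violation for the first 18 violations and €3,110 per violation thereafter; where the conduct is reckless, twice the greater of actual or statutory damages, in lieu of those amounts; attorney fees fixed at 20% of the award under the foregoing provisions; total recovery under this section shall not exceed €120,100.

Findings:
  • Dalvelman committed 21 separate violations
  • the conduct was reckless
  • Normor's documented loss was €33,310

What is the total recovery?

First 18 violations: 18 × €870 = €15,660
Remaining violations: (21 − 18) × €3,110 = €9,330
Statutory damages: €15,660 + €9,330 = €24,990
Greater of actual damages (€33,310) or statutory damages (€24,990): €33,310
Doubled: 2 × €33,310 = €66,620
Attorney fees: 20% of €66,620 = €13,324
Total before cap: €66,620 + €13,324 = €79,944
Cap at €120,100: €79,944 is within the cap, no reduction.

€79,944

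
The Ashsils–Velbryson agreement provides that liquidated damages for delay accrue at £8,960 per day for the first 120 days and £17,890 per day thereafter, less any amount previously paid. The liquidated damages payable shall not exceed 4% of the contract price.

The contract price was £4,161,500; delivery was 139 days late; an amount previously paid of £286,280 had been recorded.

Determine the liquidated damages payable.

First 120 days: 120 × £8,960 = £1,075,200
Remaining days: (139 − 120) × £17,890 = £339,910
Accrued per-day damages: £1,075,200 + £339,910 = £1,415,110
Less amount previously paid: £1,415,110 − £286,280 = £1,128,830
Cap: 4% of £4,161,500 = £166,460
Cap at £166,460: £1,128,830 exceeds the cap → £166,460

£166,460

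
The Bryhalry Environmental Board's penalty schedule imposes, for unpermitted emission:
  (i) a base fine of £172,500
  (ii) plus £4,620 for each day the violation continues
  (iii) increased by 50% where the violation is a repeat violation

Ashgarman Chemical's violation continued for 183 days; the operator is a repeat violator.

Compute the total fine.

£1,526,940

Per-day component: 183 × £4,620 = £845,460
Base plus per-day: £172,500 + £845,460 = £1,017,960
Enhancement: 50% of £1,017,960 = £508,980
Enhanced fine: £1,017,960 + £508,980 = £1,526,940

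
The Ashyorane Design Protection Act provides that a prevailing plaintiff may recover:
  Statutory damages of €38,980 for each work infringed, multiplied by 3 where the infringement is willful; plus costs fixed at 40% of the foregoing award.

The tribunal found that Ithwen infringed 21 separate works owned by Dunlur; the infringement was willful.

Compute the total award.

Statutory damages: 21 × €38,980 = €818,580
Trebled: 3 × €818,580 = €2,455,740
Costs: 40% of €2,455,740 = €982,296
Award plus costs: €2,455,740 + €982,296 = €3,438,036

€3,438,036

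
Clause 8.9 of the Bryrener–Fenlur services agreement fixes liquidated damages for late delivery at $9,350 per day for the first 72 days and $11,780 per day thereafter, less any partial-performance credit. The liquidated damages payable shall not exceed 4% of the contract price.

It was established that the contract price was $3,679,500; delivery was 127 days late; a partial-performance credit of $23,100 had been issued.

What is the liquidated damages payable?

First 72 days: 72 × $9,350 = $673,200
Remaining days: (127 − 72) × $11,780 = $647,900
Accrued per-day damages: $673,200 + $647,900 = $1,321,100
Less partial-performance credit: $1,321,100 − $23,100 = $1,298,000
Cap: 4% of $3,679,500 = $147,180
Cap at $147,180: $1,298,000 exceeds the cap → $147,180

$147,180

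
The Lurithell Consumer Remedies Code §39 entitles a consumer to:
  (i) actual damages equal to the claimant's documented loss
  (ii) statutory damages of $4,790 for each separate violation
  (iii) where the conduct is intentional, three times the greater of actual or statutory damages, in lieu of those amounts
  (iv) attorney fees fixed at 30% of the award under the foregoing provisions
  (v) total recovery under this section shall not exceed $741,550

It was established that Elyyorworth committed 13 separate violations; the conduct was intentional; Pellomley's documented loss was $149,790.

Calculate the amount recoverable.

Statutory damages: 13 × $4,790 = $62,270
Greater of actual damages ($149,790) or statutory damages ($62,270): $149,790
Trebled: 3 × $149,790 = $449,370
Attorney fees: 30% of $449,370 = $134,811
Total before cap: $449,370 + $134,811 = $584,181
Cap at $741,550: $584,181 is within the cap, no reduction.

$584,181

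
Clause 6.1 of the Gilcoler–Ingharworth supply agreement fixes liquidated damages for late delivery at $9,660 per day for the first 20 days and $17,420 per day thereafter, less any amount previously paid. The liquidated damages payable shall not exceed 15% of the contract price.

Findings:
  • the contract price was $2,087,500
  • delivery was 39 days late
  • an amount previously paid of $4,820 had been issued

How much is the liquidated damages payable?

First 20 days: 20 × $9,660 = $193,200
Remaining days: (39 − 20) × $17,420 = $330,980
Accrued per-day damages: $193,200 + $330,980 = $524,180
Less amount previously paid: $524,180 − $4,820 = $519,360
Cap: 15% of $2,087,500 = $313,125
Cap at $313,125: $519,360 exceeds the cap → $313,125

Liquidated damages: $313,125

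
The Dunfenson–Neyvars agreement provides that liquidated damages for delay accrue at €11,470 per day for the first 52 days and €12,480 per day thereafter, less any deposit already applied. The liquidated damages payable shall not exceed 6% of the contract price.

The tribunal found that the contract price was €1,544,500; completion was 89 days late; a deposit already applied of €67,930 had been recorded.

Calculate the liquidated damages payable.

First 52 days: 52 × €11,470 = €596,440
Remaining days: (89 − 52) × €12,480 = €461,760
Accrued per-day damages: €596,440 + €461,760 = €1,058,200
Less deposit already applied: €1,058,200 − €67,930 = €990,270
Cap: 6% of €1,544,500 = €92,670
Cap at €92,670: €990,270 exceeds the cap → €92,670

€92,670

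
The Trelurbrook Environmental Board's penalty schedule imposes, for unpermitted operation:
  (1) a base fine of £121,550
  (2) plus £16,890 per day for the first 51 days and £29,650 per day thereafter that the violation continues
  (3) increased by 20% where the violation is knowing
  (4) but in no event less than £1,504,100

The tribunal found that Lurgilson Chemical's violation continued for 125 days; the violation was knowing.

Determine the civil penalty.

£3,812,448

First 51 days: 51 × £16,890 = £861,390
Remaining days: (125 − 51) × £29,650 = £2,194,100
Per-day component: £861,390 + £2,194,100 = £3,055,490
Base plus per-day: £121,550 + £3,055,490 = £3,177,040
Enhancement: 20% of £3,177,040 = £635,408
Enhanced fine: £3,177,040 + £635,408 = £3,812,448
Minimum £1,504,100: £3,812,448 meets the minimum, no increase.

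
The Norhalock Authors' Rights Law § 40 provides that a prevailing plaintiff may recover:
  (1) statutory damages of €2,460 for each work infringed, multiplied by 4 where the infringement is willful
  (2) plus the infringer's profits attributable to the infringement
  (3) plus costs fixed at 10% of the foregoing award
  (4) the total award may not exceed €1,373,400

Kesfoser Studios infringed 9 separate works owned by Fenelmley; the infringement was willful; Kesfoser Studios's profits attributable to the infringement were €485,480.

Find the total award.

€631,444

Statutory damages: 9 × €2,460 = €22,140
Multiplied by 4: 4 × €22,140 = €88,560
Combined award: €88,560 + €485,480 = €574,040
Costs: 10% of €574,040 = €57,404
Award plus costs: €574,040 + €57,404 = €631,444
Cap at €1,373,400: €631,444 is within the cap, no reduction.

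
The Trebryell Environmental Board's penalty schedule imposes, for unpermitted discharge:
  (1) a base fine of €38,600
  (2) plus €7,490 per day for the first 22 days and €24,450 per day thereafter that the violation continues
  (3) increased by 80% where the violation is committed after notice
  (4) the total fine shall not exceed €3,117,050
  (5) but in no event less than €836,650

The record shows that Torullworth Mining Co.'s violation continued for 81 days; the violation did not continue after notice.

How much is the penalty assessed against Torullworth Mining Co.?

€1,645,930

First 22 days: 22 × €7,490 = €164,780
Remaining days: (81 − 22) × €24,450 = €1,442,550
Per-day component: €164,780 + €1,442,550 = €1,607,330
Base plus per-day: €38,600 + €1,607,330 = €1,645,930
The violation did not continue after notice: no 80% increase.
Cap at €3,117,050: €1,645,930 is within the cap, no reduction.
Minimum €836,650: €1,645,930 meets the minimum, no increase.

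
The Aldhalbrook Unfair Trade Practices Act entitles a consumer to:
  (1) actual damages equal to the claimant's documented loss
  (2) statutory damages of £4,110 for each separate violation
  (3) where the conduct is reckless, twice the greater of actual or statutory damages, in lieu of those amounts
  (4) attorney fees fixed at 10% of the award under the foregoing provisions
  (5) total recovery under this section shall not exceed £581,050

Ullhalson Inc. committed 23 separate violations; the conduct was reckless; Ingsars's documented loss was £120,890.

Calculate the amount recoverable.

Statutory damages: 23 × £4,110 = £94,530
Greater of actual damages (£120,890) or statutory damages (£94,530): £120,890
Doubled: 2 × £120,890 = £241,780
Attorney fees: 10% of £241,780 = £24,178
Total before cap: £241,780 + £24,178 = £265,958
Cap at £581,050: £265,958 is within the cap, no reduction.

£265,958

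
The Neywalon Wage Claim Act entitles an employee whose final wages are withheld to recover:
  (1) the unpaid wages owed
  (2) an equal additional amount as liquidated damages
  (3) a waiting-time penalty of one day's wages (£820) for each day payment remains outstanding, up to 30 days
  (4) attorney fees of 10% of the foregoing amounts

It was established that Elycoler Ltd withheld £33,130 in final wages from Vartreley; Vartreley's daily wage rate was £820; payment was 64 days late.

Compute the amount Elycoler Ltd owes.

£99,946

Liquidated damages (equal amount): £33,130
Penalty days: min(64, 30) = 30
Waiting-time penalty: 30 × £820 = £24,600
Subtotal: £33,130 + £33,130 + £24,600 = £90,860
Attorney fees: 10% of £90,860 = £9,086
Total award: £90,860 + £9,086 = £99,946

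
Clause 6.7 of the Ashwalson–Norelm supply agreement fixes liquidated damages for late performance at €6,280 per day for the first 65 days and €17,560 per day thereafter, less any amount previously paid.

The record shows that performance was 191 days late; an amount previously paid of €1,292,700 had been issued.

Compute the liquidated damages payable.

First 65 days: 65 × €6,280 = €408,200
Remaining days: (191 − 65) × €17,560 = €2,212,560
Accrued per-day damages: €408,200 + €2,212,560 = €2,620,760
Less amount previously paid: €2,620,760 − €1,292,700 = €1,328,060

€1,328,060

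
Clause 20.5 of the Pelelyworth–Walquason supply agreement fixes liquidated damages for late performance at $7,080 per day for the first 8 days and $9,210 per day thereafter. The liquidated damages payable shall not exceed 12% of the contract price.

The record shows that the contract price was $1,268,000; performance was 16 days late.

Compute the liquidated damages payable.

$130,320

First 8 days: 8 × $7,080 = $56,640
Remaining days: (16 − 8) × $9,210 = $73,680
Accrued per-day damages: $56,640 + $73,680 = $130,320
Cap: 12% of $1,268,000 = $152,160
Cap at $152,160: $130,320 is within the cap, no reduction.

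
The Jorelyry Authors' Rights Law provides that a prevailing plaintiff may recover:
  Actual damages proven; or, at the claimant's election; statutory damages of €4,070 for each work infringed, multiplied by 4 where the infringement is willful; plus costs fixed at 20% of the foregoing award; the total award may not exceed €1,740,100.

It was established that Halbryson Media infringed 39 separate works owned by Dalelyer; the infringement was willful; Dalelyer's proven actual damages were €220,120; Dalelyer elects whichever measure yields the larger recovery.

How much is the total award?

Statutory damages: 39 × €4,070 = €158,730
Multiplied by 4: 4 × €158,730 = €634,920
Greater of actual damages (€220,120) or enhanced statutory damages (€634,920): €634,920
Costs: 20% of €634,920 = €126,984
Award plus costs: €634,920 + €126,984 = €761,904
Cap at €1,740,100: €761,904 is within the cap, no reduction.

€761,904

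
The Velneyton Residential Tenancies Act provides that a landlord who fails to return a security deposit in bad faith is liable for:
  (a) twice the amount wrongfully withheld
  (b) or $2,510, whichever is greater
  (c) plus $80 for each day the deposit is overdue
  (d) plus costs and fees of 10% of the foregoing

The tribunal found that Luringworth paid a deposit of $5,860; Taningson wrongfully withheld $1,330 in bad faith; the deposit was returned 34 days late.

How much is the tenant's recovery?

$5,918

Doubled: 2 × $1,330 = $2,660
Minimum $2,510: $2,660 meets the minimum, no increase.
Late-return penalty: 34 × $80 = $2,720
Damages plus late penalty: $2,660 + $2,720 = $5,380
Costs and fees: 10% of $5,380 = $538
Total recovery: $5,380 + $538 = $5,918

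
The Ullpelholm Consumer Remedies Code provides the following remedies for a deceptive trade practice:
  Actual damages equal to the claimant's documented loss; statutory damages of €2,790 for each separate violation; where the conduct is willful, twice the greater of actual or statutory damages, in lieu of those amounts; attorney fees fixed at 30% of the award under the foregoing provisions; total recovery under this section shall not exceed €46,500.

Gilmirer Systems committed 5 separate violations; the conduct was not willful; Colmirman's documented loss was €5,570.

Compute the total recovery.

Total recovery: €25,376

Statutory damages: 5 × €2,790 = €13,950
Conduct not willful: the in-lieu enhancement does not apply.
Actual plus statutory damages: €5,570 + €13,950 = €19,520
Attorney fees: 30% of €19,520 = €5,856
Total before cap: €19,520 + €5,856 = €25,376
Cap at €46,500: €25,376 is within the cap, no reduction.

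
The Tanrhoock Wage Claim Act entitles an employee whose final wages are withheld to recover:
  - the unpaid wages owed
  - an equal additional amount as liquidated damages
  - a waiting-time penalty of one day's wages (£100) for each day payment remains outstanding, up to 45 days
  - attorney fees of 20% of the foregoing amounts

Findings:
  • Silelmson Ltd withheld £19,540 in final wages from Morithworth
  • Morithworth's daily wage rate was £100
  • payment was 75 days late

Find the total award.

Liquidated damages (equal amount): £19,540
Penalty days: min(75, 45) = 45
Waiting-time penalty: 45 × £100 = £4,500
Subtotal: £19,540 + £19,540 + £4,500 = £43,580
Attorney fees: 20% of £43,580 = £8,716
Total award: £43,580 + £8,716 = £52,296

£52,296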